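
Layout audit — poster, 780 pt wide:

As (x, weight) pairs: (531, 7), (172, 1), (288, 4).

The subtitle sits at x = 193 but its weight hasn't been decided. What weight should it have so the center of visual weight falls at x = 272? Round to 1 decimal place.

Known weights sum to 7 + 1 + 4 = 12; their moment is 7·531 + 1·172 + 4·288 = 5041.
Set Σw·x/Σw = 272: (5041 + 193w) = 272·(12 + w).
So w = (272·12 − 5041)/(193 − 272) = -1777/-79 ≈ 22.49.

w ≈ 22.5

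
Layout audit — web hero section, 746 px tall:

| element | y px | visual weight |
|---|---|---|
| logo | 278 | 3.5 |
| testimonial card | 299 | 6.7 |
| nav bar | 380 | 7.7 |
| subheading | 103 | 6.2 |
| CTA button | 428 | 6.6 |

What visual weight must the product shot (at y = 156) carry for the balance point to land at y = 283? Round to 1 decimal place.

w ≈ 5.3

Existing Σw = 30.7 (3.5 + 6.7 + 7.7 + 6.2 + 6.6); existing moment 3.5·278 + 6.7·299 + 7.7·380 + 6.2·103 + 6.6·428 = 9365.7.
Balance at y = 283 requires (9365.7 + w·156) / (30.7 + w) = 283.
So w = (283·30.7 − 9365.7)/(156 − 283) = -677.6/-127 ≈ 5.34.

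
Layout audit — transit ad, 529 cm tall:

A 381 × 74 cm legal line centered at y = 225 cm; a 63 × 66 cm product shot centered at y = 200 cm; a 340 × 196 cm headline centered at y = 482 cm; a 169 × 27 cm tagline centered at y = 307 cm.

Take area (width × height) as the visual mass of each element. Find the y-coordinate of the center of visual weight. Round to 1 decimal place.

y ≈ 393.0

Taking area as weight: legal line 381·74 = 28194, product shot 63·66 = 4158, headline 340·196 = 66640, tagline 169·27 = 4563. Sum 103555.
y: (28194·225 + 4158·200 + 66640·482 + 4563·307) / 103555 = 40696571 / 103555 ≈ 392.99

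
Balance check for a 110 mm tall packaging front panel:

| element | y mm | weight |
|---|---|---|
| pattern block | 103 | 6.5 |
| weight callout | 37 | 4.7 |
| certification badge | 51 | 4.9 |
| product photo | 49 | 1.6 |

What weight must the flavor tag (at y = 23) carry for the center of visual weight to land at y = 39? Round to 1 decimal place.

Known weights sum to 6.5 + 4.7 + 4.9 + 1.6 = 17.7; their moment is 6.5·103 + 4.7·37 + 4.9·51 + 1.6·49 = 1171.7.
For the centroid to hit 39: (1171.7 + w·23) / (17.7 + w) = 39.
So w = (39·17.7 − 1171.7)/(23 − 39) = -481.4/-16 ≈ 30.09.

w ≈ 30.1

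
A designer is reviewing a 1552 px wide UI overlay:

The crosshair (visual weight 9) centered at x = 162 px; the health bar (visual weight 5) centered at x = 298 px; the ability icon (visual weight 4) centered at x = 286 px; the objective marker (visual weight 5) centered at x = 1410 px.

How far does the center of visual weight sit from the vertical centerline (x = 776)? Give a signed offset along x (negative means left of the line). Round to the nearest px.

≈ -292 px

Total weight = 9 + 5 + 4 + 5 = 23.
Σw·x = 9·162 + 5·298 + 4·286 + 5·1410 = 11142, so x̄ = 11142/23 ≈ 484.43.
Against x = 776, that's 484.43 − 776 = -291.57.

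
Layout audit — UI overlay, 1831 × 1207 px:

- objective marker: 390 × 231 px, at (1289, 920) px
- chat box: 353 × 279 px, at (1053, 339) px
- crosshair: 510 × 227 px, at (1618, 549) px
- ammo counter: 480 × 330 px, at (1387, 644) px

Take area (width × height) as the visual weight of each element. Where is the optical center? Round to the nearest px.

(1355, 609)

Areas: objective marker 390·231 = 90090, chat box 353·279 = 98487, crosshair 510·227 = 115770, ammo counter 480·330 = 158400. Total weight = 462747.
Σw·x = 90090·1289 + 98487·1053 + 115770·1618 + 158400·1387 = 626849481, so x̄ = 626849481/462747 ≈ 1354.63.
Σw·y = 90090·920 + 98487·339 + 115770·549 + 158400·644 = 281837223, so ȳ = 281837223/462747 ≈ 609.05.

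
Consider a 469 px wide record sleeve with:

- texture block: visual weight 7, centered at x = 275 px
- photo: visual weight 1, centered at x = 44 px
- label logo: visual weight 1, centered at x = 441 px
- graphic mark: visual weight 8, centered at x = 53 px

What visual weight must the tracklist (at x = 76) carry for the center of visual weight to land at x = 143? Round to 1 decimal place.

Fixed elements: Σw = 7 + 1 + 1 + 8 = 17, Σw·x = 7·275 + 1·44 + 1·441 + 8·53 = 2834.
Set Σw·x/Σw = 143: (2834 + 76w) = 143·(17 + w).
So w = (143·17 − 2834)/(76 − 143) = -403/-67 ≈ 6.01.

w ≈ 6.0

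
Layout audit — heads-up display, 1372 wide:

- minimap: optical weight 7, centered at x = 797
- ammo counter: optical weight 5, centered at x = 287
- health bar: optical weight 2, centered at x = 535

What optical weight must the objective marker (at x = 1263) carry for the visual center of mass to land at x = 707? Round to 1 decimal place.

w ≈ 3.3

Fixed elements: Σw = 7 + 5 + 2 = 14, Σw·x = 7·797 + 5·287 + 2·535 = 8084.
For the centroid to hit 707: (8084 + w·1263) / (14 + w) = 707.
Solving: w = (707·14 − 8084) / (1263 − 707) = 1814 / 556 ≈ 3.26.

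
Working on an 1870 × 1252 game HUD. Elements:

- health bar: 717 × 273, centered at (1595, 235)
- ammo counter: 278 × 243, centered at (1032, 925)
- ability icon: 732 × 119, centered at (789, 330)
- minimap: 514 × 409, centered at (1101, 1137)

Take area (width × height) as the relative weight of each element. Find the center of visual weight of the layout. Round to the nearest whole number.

(1217, 671)

Areas → weights: health bar 717·273 = 195741, ammo counter 278·243 = 67554, ability icon 732·119 = 87108, minimap 514·409 = 210226; Σw = 560629.
x: (195741·1595 + 67554·1032 + 87108·789 + 210226·1101) / 560629 = 682109661 / 560629 ≈ 1216.69
y: (195741·235 + 67554·925 + 87108·330 + 210226·1137) / 560629 = 376259187 / 560629 ≈ 671.14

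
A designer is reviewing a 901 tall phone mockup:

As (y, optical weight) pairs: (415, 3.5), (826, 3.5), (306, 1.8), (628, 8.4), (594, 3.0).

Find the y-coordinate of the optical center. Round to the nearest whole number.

y ≈ 592

Total weight = 3.5 + 3.5 + 1.8 + 8.4 + 3.0 = 20.2.
y-moment: 3.5·415 + 3.5·826 + 1.8·306 + 8.4·628 + 3.0·594 = 11951.5; centroid 11951.5/20.2 ≈ 591.66.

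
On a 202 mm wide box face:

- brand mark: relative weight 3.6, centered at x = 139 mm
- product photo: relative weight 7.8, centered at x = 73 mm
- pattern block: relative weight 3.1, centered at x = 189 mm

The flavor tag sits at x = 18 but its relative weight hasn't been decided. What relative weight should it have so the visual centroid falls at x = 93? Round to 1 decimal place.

Existing Σw = 14.5 (3.6 + 7.8 + 3.1); existing moment 3.6·139 + 7.8·73 + 3.1·189 = 1655.7.
For the centroid to hit 93: (1655.7 + w·18) / (14.5 + w) = 93.
Rearranging, w·(18 − 93) = 93·14.5 − 1655.7 = -307.2, so w ≈ -307.2/-75 = 4.10.

w ≈ 4.1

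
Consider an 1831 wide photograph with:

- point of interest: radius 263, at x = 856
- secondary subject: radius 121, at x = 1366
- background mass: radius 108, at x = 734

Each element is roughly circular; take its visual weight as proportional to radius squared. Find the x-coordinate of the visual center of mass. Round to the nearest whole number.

x ≈ 919

r² weights: point of interest 263² = 69169, secondary subject 121² = 14641, background mass 108² = 11664. Total = 95474.
x-moment: 69169·856 + 14641·1366 + 11664·734 = 87769646; centroid 87769646/95474 ≈ 919.30.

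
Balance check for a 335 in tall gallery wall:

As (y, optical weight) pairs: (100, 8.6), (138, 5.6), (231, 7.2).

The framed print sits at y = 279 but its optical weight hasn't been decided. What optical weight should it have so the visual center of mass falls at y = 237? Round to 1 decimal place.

Known weights sum to 8.6 + 5.6 + 7.2 = 21.4; their moment is 8.6·100 + 5.6·138 + 7.2·231 = 3296.0.
Balance at y = 237 requires (3296.0 + w·279) / (21.4 + w) = 237.
So w = (237·21.4 − 3296.0)/(279 − 237) = 1775.8/42 ≈ 42.28.

w ≈ 42.3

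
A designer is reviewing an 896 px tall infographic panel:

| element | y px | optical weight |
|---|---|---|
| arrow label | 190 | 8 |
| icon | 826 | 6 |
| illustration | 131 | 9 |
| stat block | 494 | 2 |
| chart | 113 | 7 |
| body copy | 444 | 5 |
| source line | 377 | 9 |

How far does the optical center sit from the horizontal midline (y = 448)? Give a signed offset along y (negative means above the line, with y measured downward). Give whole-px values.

≈ -121 px

Σw = 8 + 6 + 9 + 2 + 7 + 5 + 9 = 46.
Σw·y = 8·190 + 6·826 + 9·131 + 2·494 + 7·113 + 5·444 + 9·377 = 15047, so ȳ = 15047/46 ≈ 327.11.
Against y = 448, that's 327.11 − 448 = -120.89.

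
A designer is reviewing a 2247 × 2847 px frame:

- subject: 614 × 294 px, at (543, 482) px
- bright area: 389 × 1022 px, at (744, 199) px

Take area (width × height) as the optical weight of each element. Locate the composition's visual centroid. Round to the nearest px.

Taking area as weight: subject 614·294 = 180516, bright area 389·1022 = 397558. Sum 578074.
x: (180516·543 + 397558·744) / 578074 = 393803340 / 578074 ≈ 681.23
y: (180516·482 + 397558·199) / 578074 = 166122754 / 578074 ≈ 287.37

(681, 287)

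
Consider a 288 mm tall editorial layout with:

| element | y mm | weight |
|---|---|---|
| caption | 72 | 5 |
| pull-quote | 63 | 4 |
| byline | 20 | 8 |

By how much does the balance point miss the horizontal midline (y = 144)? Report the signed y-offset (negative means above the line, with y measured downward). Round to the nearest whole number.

Weights sum to 5 + 4 + 8 = 17.
y: (5·72 + 4·63 + 8·20) / 17 = 772 / 17 ≈ 45.41
Against y = 144, that's 45.41 − 144 = -98.59.

≈ -99 mm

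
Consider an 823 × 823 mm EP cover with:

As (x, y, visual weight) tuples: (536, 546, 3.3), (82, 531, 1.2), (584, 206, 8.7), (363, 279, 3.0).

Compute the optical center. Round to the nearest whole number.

(496, 313)

Σw = 3.3 + 1.2 + 8.7 + 3.0 = 16.2.
Σw·x = 3.3·536 + 1.2·82 + 8.7·584 + 3.0·363 = 8037.0, so x̄ = 8037.0/16.2 ≈ 496.11.
Σw·y = 3.3·546 + 1.2·531 + 8.7·206 + 3.0·279 = 5068.2, so ȳ = 5068.2/16.2 ≈ 312.85.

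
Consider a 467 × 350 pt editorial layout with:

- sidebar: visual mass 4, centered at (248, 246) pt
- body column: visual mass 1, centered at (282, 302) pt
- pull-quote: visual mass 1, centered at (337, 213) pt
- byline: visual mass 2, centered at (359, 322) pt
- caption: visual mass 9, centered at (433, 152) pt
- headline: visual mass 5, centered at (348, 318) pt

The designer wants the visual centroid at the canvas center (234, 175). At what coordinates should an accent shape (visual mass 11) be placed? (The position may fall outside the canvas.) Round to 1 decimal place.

With the accent shape, Σw becomes 4 + 1 + 1 + 2 + 9 + 5 + 11 = 33.
Along x: (7966 + 11·x) / 33 = 234 (existing moment 4·248 + 1·282 + 1·337 + 2·359 + 9·433 + 5·348 = 7966) ⇒ x = (7722 − 7966) / 11 ≈ -22.18.
Along y: (5101 + 11·y) / 33 = 175 (existing moment 4·246 + 1·302 + 1·213 + 2·322 + 9·152 + 5·318 = 5101) ⇒ y = (5775 − 5101) / 11 ≈ 61.27.

(-22.2, 61.3)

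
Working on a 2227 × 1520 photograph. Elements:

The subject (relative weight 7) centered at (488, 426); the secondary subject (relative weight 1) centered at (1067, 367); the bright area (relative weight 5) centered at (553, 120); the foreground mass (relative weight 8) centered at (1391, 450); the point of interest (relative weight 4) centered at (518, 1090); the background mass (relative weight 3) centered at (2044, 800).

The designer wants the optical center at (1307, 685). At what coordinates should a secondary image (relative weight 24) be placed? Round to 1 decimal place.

(1724.3, 888.0)

After adding the secondary image, total weight = 7 + 1 + 5 + 8 + 4 + 3 + 24 = 52.
Along x: (26580 + 24·x) / 52 = 1307 (existing moment 7·488 + 1·1067 + 5·553 + 8·1391 + 4·518 + 3·2044 = 26580) ⇒ x = (67964 − 26580) / 24 ≈ 1724.33.
Along y: (14309 + 24·y) / 52 = 685 (existing moment 7·426 + 1·367 + 5·120 + 8·450 + 4·1090 + 3·800 = 14309) ⇒ y = (35620 − 14309) / 24 ≈ 887.96.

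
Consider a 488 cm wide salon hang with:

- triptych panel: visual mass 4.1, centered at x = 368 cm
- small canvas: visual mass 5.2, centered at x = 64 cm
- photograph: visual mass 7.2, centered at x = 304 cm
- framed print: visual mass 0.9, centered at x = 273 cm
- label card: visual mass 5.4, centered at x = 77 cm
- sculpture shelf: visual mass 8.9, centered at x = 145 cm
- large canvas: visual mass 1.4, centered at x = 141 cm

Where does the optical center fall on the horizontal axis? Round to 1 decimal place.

x ≈ 186.7

Σw = 4.1 + 5.2 + 7.2 + 0.9 + 5.4 + 8.9 + 1.4 = 33.1.
x-moment: 4.1·368 + 5.2·64 + 7.2·304 + 0.9·273 + 5.4·77 + 8.9·145 + 1.4·141 = 6179.8; centroid 6179.8/33.1 ≈ 186.70.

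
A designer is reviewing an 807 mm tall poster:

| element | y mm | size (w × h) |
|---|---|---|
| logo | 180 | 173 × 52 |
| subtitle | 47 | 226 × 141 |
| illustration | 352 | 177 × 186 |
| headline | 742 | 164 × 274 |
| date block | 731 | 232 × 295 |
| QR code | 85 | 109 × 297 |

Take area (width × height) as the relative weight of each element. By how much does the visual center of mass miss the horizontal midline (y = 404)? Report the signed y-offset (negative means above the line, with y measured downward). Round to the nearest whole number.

≈ 55 mm

Taking area as weight: logo 173·52 = 8996, subtitle 226·141 = 31866, illustration 177·186 = 32922, headline 164·274 = 44936, date block 232·295 = 68440, QR code 109·297 = 32373. Sum 219533.
y: moment 100829383 / weight 219533 ≈ 459.29
Offset from y = 404: 459.29 − 404 ≈ 55.29.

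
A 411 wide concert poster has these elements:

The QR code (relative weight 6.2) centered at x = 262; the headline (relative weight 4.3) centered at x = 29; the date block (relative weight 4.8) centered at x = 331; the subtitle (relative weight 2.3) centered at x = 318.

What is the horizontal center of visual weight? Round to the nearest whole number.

x ≈ 231

Total weight = 6.2 + 4.3 + 4.8 + 2.3 = 17.6.
Σw·x = 6.2·262 + 4.3·29 + 4.8·331 + 2.3·318 = 4069.3, so x̄ = 4069.3/17.6 ≈ 231.21.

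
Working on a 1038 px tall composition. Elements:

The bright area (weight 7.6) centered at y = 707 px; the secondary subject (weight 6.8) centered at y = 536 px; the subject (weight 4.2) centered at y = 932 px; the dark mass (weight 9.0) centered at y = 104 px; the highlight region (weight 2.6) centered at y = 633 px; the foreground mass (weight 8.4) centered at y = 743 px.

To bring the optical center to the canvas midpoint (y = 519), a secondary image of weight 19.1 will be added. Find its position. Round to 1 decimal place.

y ≈ 428.8

With the secondary image, Σw becomes 7.6 + 6.8 + 4.2 + 9.0 + 2.6 + 8.4 + 19.1 = 57.7.
y: need Σw·y = 57.7·519 = 29946.3. Existing = 7.6·707 + 6.8·536 + 4.2·932 + 9.0·104 + 2.6·633 + 8.4·743 = 21755.4. Remainder 8190.9 / 19.1 ≈ 428.84.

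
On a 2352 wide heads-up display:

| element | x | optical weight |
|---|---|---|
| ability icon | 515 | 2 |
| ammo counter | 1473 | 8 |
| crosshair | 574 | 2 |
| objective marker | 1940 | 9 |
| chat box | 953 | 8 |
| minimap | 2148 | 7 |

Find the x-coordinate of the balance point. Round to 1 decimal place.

Total weight = 2 + 8 + 2 + 9 + 8 + 7 = 36.
x: moment 54082 / weight 36 ≈ 1502.28

x ≈ 1502.3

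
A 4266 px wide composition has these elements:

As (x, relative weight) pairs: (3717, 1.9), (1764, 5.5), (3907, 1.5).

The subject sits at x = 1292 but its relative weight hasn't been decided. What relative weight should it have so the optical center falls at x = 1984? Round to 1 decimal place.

Known weights sum to 1.9 + 5.5 + 1.5 = 8.9; their moment is 1.9·3717 + 5.5·1764 + 1.5·3907 = 22624.8.
For the centroid to hit 1984: (22624.8 + w·1292) / (8.9 + w) = 1984.
Solving: w = (1984·8.9 − 22624.8) / (1292 − 1984) = -4967.2 / -692 ≈ 7.18.

w ≈ 7.2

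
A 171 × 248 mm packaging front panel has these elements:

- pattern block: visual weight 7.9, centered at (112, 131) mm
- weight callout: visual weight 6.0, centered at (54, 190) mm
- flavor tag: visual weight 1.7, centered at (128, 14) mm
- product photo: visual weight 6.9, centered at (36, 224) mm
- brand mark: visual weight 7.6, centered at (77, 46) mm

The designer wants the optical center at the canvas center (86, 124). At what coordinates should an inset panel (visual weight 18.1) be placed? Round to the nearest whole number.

With the inset panel, Σw becomes 7.9 + 6.0 + 1.7 + 6.9 + 7.6 + 18.1 = 48.2.
x: target moment 48.2×86 = 4145.2; current 7.9·112 + 6.0·54 + 1.7·128 + 6.9·36 + 7.6·77 = 2260.0; the inset panel supplies 1885.2, so x = 1885.2/18.1 ≈ 104.15.
y: target moment 48.2×124 = 5976.8; current 7.9·131 + 6.0·190 + 1.7·14 + 6.9·224 + 7.6·46 = 4093.9; the inset panel supplies 1882.9, so y = 1882.9/18.1 ≈ 104.03.

(104, 104)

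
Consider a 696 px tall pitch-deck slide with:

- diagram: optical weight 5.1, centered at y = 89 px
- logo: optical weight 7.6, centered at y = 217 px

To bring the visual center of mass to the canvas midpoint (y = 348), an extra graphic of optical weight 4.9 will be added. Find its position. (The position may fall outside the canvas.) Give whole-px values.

After adding the extra graphic, total weight = 5.1 + 7.6 + 4.9 = 17.6.
y: target moment 17.6×348 = 6124.8; current 5.1·89 + 7.6·217 = 2103.1; the extra graphic supplies 4021.7, so y = 4021.7/4.9 ≈ 820.76.

y ≈ 821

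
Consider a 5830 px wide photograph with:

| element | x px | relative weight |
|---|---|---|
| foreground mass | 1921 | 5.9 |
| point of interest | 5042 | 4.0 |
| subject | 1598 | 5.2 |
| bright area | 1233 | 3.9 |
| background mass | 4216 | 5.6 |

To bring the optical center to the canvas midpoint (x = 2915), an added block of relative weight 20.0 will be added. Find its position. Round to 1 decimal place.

x ≈ 3089.0

With the added block, Σw becomes 5.9 + 4.0 + 5.2 + 3.9 + 5.6 + 20.0 = 44.6.
x: need Σw·x = 44.6·2915 = 130009.0. Existing = 5.9·1921 + 4.0·5042 + 5.2·1598 + 3.9·1233 + 5.6·4216 = 68229.8. Remainder 61779.2 / 20.0 ≈ 3088.96.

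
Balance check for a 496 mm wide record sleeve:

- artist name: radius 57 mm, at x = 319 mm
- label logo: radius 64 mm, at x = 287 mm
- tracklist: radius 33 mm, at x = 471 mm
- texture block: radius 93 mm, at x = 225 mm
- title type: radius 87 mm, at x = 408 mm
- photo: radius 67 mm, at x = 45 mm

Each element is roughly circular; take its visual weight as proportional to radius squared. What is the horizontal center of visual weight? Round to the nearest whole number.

x ≈ 273

Weights ∝ r²: artist name 57² = 3249, label logo 64² = 4096, tracklist 33² = 1089, texture block 93² = 8649, title type 87² = 7569, photo 67² = 4489; Σw = 29141.
Σw·x = 3249·319 + 4096·287 + 1089·471 + 8649·225 + 7569·408 + 4489·45 = 7961084, so x̄ = 7961084/29141 ≈ 273.19.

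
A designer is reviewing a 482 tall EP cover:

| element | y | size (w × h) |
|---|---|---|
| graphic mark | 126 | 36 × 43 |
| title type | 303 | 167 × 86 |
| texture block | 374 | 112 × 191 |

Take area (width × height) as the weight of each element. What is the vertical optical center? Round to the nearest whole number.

y ≈ 336

Areas → weights: graphic mark 36·43 = 1548, title type 167·86 = 14362, texture block 112·191 = 21392; Σw = 37302.
y-moment: 1548·126 + 14362·303 + 21392·374 = 12547342; centroid 12547342/37302 ≈ 336.37.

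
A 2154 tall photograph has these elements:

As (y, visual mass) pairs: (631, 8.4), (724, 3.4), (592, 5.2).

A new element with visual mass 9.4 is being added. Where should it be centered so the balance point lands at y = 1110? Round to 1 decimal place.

After adding the new element, total weight = 8.4 + 3.4 + 5.2 + 9.4 = 26.4.
y: need Σw·y = 26.4·1110 = 29304.0. Existing = 8.4·631 + 3.4·724 + 5.2·592 = 10840.4. Remainder 18463.6 / 9.4 ≈ 1964.21.

y ≈ 1964.2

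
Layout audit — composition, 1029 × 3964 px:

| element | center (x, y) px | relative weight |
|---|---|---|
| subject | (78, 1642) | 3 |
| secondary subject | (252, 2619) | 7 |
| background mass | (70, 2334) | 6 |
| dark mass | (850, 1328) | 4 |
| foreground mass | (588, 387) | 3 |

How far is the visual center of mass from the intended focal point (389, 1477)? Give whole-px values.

Total weight = 3 + 7 + 6 + 4 + 3 = 23.
x: (3·78 + 7·252 + 6·70 + 4·850 + 3·588) / 23 = 7582 / 23 ≈ 329.65
y: (3·1642 + 7·2619 + 6·2334 + 4·1328 + 3·387) / 23 = 43736 / 23 ≈ 1901.57
Offset from (389, 1477): Δx ≈ -59.35, Δy ≈ 424.57; distance = √(Δx² + Δy²) ≈ 428.69.

≈ 429 px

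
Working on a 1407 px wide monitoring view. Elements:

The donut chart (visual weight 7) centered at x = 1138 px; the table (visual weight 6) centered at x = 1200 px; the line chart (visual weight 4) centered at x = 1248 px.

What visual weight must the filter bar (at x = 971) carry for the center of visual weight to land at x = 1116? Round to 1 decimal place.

Fixed elements: Σw = 7 + 6 + 4 = 17, Σw·x = 7·1138 + 6·1200 + 4·1248 = 20158.
Balance at x = 1116 requires (20158 + w·971) / (17 + w) = 1116.
Rearranging, w·(971 − 1116) = 1116·17 − 20158 = -1186, so w ≈ -1186/-145 = 8.18.

w ≈ 8.2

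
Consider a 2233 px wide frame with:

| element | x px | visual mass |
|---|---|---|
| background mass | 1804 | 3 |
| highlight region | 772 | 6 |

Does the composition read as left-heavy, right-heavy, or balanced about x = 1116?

Total weight = 3 + 6 = 9.
Σw·x = 3·1804 + 6·772 = 10044, so x̄ = 10044/9 ≈ 1116.00.
The centroid 1116.00 matches the midline at 1116, so the layout is balanced.

balanced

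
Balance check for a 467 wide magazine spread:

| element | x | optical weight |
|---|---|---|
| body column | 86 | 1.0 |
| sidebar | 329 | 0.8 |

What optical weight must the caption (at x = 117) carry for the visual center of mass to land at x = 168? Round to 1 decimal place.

Fixed elements: Σw = 1.0 + 0.8 = 1.8, Σw·x = 1.0·86 + 0.8·329 = 349.2.
Set Σw·x/Σw = 168: (349.2 + 117w) = 168·(1.8 + w).
So w = (168·1.8 − 349.2)/(117 − 168) = -46.8/-51 ≈ 0.92.

w ≈ 0.9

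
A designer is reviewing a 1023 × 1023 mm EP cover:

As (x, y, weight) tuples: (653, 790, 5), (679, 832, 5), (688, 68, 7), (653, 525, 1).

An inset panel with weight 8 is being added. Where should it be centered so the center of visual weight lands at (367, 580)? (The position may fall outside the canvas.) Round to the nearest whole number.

New total weight: (5 + 5 + 7 + 1) + 8 = 26.
Along x: (12129 + 8·x) / 26 = 367 (existing moment 5·653 + 5·679 + 7·688 + 1·653 = 12129) ⇒ x = (9542 − 12129) / 8 ≈ -323.38.
Along y: (9111 + 8·y) / 26 = 580 (existing moment 5·790 + 5·832 + 7·68 + 1·525 = 9111) ⇒ y = (15080 − 9111) / 8 ≈ 746.12.

(-323, 746)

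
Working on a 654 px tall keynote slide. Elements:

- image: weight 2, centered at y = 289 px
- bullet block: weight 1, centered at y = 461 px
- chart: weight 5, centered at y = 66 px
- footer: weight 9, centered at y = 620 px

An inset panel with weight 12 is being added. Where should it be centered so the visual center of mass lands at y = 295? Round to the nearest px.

After adding the inset panel, total weight = 2 + 1 + 5 + 9 + 12 = 29.
y: target moment 29×295 = 8555; current 2·289 + 1·461 + 5·66 + 9·620 = 6949; the inset panel supplies 1606, so y = 1606/12 ≈ 133.83.

y ≈ 134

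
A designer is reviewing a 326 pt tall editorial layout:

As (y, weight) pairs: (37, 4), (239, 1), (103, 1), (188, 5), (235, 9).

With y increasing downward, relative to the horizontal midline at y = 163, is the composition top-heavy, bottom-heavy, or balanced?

Total weight = 4 + 1 + 1 + 5 + 9 = 20.
y-moment: 4·37 + 1·239 + 1·103 + 5·188 + 9·235 = 3545; centroid 3545/20 ≈ 177.25.
177.2 vs midline 163 → bottom-heavy.

bottom-heavy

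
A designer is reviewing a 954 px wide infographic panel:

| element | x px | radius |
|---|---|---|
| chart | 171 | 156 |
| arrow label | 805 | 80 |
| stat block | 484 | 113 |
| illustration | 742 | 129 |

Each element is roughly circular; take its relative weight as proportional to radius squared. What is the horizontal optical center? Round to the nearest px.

x ≈ 463

Weights ∝ r²: chart 156² = 24336, arrow label 80² = 6400, stat block 113² = 12769, illustration 129² = 16641; Σw = 60146.
x-moment: 24336·171 + 6400·805 + 12769·484 + 16641·742 = 27841274; centroid 27841274/60146 ≈ 462.89.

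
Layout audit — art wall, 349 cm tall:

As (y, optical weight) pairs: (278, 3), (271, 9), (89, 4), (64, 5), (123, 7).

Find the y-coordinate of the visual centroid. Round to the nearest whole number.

y ≈ 172

Σw = 3 + 9 + 4 + 5 + 7 = 28.
Σw·y = 3·278 + 9·271 + 4·89 + 5·64 + 7·123 = 4810, so ȳ = 4810/28 ≈ 171.79.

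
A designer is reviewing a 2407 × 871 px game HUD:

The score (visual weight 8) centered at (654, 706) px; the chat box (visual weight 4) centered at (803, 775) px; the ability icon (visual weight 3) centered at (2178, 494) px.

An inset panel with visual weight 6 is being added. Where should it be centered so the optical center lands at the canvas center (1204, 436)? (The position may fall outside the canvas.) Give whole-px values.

(1718, -179)

With the inset panel, Σw becomes 8 + 4 + 3 + 6 = 21.
Along x: (14978 + 6·x) / 21 = 1204 (existing moment 8·654 + 4·803 + 3·2178 = 14978) ⇒ x = (25284 − 14978) / 6 ≈ 1717.67.
Along y: (10230 + 6·y) / 21 = 436 (existing moment 8·706 + 4·775 + 3·494 = 10230) ⇒ y = (9156 − 10230) / 6 ≈ -179.00.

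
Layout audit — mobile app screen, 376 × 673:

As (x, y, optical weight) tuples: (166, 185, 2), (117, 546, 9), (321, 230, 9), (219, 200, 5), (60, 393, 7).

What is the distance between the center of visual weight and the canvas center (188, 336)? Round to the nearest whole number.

≈ 13

Σw = 2 + 9 + 9 + 5 + 7 = 32.
Σw·x = 2·166 + 9·117 + 9·321 + 5·219 + 7·60 = 5789, so x̄ = 5789/32 ≈ 180.91.
Σw·y = 2·185 + 9·546 + 9·230 + 5·200 + 7·393 = 11105, so ȳ = 11105/32 ≈ 347.03.
Relative to (188, 336): Δ = (-7.09, 11.03); |Δ| = √(-7.09² + 11.03²) ≈ 13.12.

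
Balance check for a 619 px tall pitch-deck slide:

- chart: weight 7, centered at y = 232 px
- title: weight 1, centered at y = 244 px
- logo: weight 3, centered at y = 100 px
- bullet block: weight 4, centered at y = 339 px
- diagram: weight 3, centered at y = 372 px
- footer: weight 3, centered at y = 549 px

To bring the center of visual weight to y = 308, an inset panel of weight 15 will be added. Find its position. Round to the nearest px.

After adding the inset panel, total weight = 7 + 1 + 3 + 4 + 3 + 3 + 15 = 36.
y: need Σw·y = 36·308 = 11088. Existing = 7·232 + 1·244 + 3·100 + 4·339 + 3·372 + 3·549 = 6287. Remainder 4801 / 15 ≈ 320.07.

y ≈ 320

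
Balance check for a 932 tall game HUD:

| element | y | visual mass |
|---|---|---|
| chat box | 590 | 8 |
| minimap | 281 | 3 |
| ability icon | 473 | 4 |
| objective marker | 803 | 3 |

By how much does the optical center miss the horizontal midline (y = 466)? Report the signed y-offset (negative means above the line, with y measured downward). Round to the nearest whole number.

Σw = 8 + 3 + 4 + 3 = 18.
y-moment: 8·590 + 3·281 + 4·473 + 3·803 = 9864; centroid 9864/18 ≈ 548.00.
Against y = 466, that's 548.00 − 466 = 82.00.

≈ 82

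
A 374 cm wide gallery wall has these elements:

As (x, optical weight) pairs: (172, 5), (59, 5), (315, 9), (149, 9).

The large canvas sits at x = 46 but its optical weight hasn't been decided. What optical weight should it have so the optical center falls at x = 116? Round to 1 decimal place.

Known weights sum to 5 + 5 + 9 + 9 = 28; their moment is 5·172 + 5·59 + 9·315 + 9·149 = 5331.
For the centroid to hit 116: (5331 + w·46) / (28 + w) = 116.
Solving: w = (116·28 − 5331) / (46 − 116) = -2083 / -70 ≈ 29.76.

w ≈ 29.8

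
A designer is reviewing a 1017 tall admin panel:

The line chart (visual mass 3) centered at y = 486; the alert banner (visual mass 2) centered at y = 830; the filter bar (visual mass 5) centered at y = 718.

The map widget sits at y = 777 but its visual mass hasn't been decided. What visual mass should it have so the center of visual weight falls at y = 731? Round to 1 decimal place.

w ≈ 13.1

Existing Σw = 10 (3 + 2 + 5); existing moment 3·486 + 2·830 + 5·718 = 6708.
For the centroid to hit 731: (6708 + w·777) / (10 + w) = 731.
Solving: w = (731·10 − 6708) / (777 − 731) = 602 / 46 ≈ 13.09.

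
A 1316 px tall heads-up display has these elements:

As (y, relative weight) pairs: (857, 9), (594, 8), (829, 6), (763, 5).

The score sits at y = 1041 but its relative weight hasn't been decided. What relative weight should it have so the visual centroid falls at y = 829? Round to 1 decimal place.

Existing Σw = 28 (9 + 8 + 6 + 5); existing moment 9·857 + 8·594 + 6·829 + 5·763 = 21254.
For the centroid to hit 829: (21254 + w·1041) / (28 + w) = 829.
So w = (829·28 − 21254)/(1041 − 829) = 1958/212 ≈ 9.24.

w ≈ 9.2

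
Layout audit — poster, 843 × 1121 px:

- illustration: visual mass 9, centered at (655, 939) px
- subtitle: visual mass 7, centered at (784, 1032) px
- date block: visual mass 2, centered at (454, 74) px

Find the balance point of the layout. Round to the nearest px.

Σw = 9 + 7 + 2 = 18.
x: (9·655 + 7·784 + 2·454) / 18 = 12291 / 18 ≈ 682.83
y: (9·939 + 7·1032 + 2·74) / 18 = 15823 / 18 ≈ 879.06

(683, 879)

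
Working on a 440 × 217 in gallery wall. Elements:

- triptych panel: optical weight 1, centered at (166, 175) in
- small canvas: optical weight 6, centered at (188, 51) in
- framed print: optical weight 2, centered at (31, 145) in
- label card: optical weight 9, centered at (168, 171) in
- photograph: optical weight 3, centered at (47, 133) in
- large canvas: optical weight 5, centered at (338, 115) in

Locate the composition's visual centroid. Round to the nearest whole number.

(181, 126)

Total weight = 1 + 6 + 2 + 9 + 3 + 5 = 26.
Σw·x = 1·166 + 6·188 + 2·31 + 9·168 + 3·47 + 5·338 = 4699, so x̄ = 4699/26 ≈ 180.73.
Σw·y = 1·175 + 6·51 + 2·145 + 9·171 + 3·133 + 5·115 = 3284, so ȳ = 3284/26 ≈ 126.31.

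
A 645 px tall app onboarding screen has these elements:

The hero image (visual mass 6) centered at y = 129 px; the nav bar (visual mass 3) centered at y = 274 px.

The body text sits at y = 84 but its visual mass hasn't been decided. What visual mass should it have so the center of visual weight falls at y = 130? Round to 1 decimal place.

Fixed elements: Σw = 6 + 3 = 9, Σw·y = 6·129 + 3·274 = 1596.
Set Σw·y/Σw = 130: (1596 + 84w) = 130·(9 + w).
So w = (130·9 − 1596)/(84 − 130) = -426/-46 ≈ 9.26.

w ≈ 9.3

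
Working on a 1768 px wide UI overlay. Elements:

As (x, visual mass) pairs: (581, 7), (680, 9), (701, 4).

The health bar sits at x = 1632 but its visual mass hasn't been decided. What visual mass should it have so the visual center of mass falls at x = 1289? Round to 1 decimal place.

Existing Σw = 20 (7 + 9 + 4); existing moment 7·581 + 9·680 + 4·701 = 12991.
Set Σw·x/Σw = 1289: (12991 + 1632w) = 1289·(20 + w).
Solving: w = (1289·20 − 12991) / (1632 − 1289) = 12789 / 343 ≈ 37.29.

w ≈ 37.3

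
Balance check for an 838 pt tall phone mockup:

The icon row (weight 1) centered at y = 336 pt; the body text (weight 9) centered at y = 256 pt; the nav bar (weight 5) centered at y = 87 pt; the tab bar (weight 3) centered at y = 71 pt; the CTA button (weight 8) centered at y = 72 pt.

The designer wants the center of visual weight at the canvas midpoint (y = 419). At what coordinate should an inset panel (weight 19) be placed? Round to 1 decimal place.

y ≈ 789.0

With the inset panel, Σw becomes 1 + 9 + 5 + 3 + 8 + 19 = 45.
y: need Σw·y = 45·419 = 18855. Existing = 1·336 + 9·256 + 5·87 + 3·71 + 8·72 = 3864. Remainder 14991 / 19 ≈ 789.00.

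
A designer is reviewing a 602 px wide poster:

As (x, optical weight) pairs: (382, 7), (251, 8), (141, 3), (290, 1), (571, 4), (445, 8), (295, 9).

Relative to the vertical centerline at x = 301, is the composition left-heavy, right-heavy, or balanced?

Σw = 7 + 8 + 3 + 1 + 4 + 8 + 9 = 40.
Σw·x = 7·382 + 8·251 + 3·141 + 1·290 + 4·571 + 8·445 + 9·295 = 13894, so x̄ = 13894/40 ≈ 347.35.
Since 347.4 is right of 301, the composition reads right-heavy.

right-heavy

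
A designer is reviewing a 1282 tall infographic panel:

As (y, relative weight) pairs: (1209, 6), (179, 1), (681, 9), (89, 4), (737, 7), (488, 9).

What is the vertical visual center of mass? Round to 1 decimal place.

y ≈ 651.9

Σw = 6 + 1 + 9 + 4 + 7 + 9 = 36.
Σw·y = 6·1209 + 1·179 + 9·681 + 4·89 + 7·737 + 9·488 = 23469, so ȳ = 23469/36 ≈ 651.92.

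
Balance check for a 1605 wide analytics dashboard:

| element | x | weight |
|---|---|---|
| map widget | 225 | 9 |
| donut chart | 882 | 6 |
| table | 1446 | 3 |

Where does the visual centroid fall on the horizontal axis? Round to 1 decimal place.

x ≈ 647.5

Σw = 9 + 6 + 3 = 18.
x: (9·225 + 6·882 + 3·1446) / 18 = 11655 / 18 ≈ 647.50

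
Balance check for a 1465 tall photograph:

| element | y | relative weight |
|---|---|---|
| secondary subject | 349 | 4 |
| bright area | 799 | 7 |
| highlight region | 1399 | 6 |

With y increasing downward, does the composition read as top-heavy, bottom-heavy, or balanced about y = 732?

Weights sum to 4 + 7 + 6 = 17.
Σw·y = 4·349 + 7·799 + 6·1399 = 15383, so ȳ = 15383/17 ≈ 904.88.
904.9 vs midline 732 → bottom-heavy.

bottom-heavy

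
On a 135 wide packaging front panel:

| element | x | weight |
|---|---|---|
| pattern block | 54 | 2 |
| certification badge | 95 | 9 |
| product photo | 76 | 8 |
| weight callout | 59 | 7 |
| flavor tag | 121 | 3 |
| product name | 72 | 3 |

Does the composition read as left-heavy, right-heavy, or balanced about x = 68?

right-heavy

Weights sum to 2 + 9 + 8 + 7 + 3 + 3 = 32.
x: moment 2563 / weight 32 ≈ 80.09
80.1 vs midline 68 → right-heavy.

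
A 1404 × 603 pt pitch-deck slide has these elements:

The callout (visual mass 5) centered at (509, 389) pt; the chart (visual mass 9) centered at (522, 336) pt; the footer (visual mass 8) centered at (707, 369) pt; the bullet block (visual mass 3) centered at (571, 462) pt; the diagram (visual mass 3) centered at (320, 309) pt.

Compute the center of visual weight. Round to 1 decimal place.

Weights sum to 5 + 9 + 8 + 3 + 3 = 28.
x: (5·509 + 9·522 + 8·707 + 3·571 + 3·320) / 28 = 15572 / 28 ≈ 556.14
y: (5·389 + 9·336 + 8·369 + 3·462 + 3·309) / 28 = 10234 / 28 ≈ 365.50

(556.1, 365.5)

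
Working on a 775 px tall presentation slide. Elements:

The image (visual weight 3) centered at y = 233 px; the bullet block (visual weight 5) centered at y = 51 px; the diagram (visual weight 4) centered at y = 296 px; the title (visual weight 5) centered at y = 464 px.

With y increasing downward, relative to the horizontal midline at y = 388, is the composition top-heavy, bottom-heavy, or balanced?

Total weight = 3 + 5 + 4 + 5 = 17.
y: (3·233 + 5·51 + 4·296 + 5·464) / 17 = 4458 / 17 ≈ 262.24
Since 262.2 is above (smaller y than) 388, the composition reads top-heavy.

top-heavy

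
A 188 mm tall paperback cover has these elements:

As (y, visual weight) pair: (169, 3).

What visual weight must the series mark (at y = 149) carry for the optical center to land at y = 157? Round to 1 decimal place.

w ≈ 4.5

Known: weight 3 with moment 3·169 = 507.
For the centroid to hit 157: (507 + w·149) / (3 + w) = 157.
Rearranging, w·(149 − 157) = 157·3 − 507 = -36, so w ≈ -36/-8 = 4.50.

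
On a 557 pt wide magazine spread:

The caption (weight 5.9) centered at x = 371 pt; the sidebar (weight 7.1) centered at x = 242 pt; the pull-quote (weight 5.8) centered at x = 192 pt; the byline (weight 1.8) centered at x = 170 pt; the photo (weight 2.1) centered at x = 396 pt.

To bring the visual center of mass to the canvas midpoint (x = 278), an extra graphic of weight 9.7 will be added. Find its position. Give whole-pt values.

x ≈ 294

New total weight: (5.9 + 7.1 + 5.8 + 1.8 + 2.1) + 9.7 = 32.4.
Along x: (6158.3 + 9.7·x) / 32.4 = 278 (existing moment 5.9·371 + 7.1·242 + 5.8·192 + 1.8·170 + 2.1·396 = 6158.3) ⇒ x = (9007.2 − 6158.3) / 9.7 ≈ 293.70.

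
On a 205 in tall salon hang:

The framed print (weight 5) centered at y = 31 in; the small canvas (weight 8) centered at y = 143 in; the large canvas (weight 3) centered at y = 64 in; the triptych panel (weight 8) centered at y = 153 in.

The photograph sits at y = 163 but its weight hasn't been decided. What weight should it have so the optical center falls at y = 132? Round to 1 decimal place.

w ≈ 14.6

Fixed elements: Σw = 5 + 8 + 3 + 8 = 24, Σw·y = 5·31 + 8·143 + 3·64 + 8·153 = 2715.
Balance at y = 132 requires (2715 + w·163) / (24 + w) = 132.
Solving: w = (132·24 − 2715) / (163 − 132) = 453 / 31 ≈ 14.61.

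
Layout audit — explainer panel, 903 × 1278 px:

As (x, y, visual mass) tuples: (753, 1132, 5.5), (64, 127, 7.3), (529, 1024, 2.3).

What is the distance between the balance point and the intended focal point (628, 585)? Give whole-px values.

Total weight = 5.5 + 7.3 + 2.3 = 15.1.
x: (5.5·753 + 7.3·64 + 2.3·529) / 15.1 = 5825.4 / 15.1 ≈ 385.79
y: (5.5·1132 + 7.3·127 + 2.3·1024) / 15.1 = 9508.3 / 15.1 ≈ 629.69
Relative to (628, 585): Δ = (-242.21, 44.69); |Δ| = √(-242.21² + 44.69²) ≈ 246.30.

≈ 246 px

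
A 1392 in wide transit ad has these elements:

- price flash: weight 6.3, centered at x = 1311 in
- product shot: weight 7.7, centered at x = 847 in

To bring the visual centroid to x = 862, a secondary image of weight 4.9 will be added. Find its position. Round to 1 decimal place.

x ≈ 308.3

New total weight: (6.3 + 7.7) + 4.9 = 18.9.
x: need Σw·x = 18.9·862 = 16291.8. Existing = 6.3·1311 + 7.7·847 = 14781.2. Remainder 1510.6 / 4.9 ≈ 308.29.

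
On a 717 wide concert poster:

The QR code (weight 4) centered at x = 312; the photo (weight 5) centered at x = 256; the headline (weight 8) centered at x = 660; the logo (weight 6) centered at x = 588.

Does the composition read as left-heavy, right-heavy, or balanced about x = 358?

right-heavy

Weights sum to 4 + 5 + 8 + 6 = 23.
x: (4·312 + 5·256 + 8·660 + 6·588) / 23 = 11336 / 23 ≈ 492.87
492.9 vs midline 358 → right-heavy.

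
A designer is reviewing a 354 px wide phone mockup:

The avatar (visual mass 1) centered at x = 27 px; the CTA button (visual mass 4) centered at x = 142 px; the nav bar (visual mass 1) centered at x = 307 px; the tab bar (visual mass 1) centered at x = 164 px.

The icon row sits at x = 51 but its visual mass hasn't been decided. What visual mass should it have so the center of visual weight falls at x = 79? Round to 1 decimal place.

Known weights sum to 1 + 4 + 1 + 1 = 7; their moment is 1·27 + 4·142 + 1·307 + 1·164 = 1066.
Set Σw·x/Σw = 79: (1066 + 51w) = 79·(7 + w).
So w = (79·7 − 1066)/(51 − 79) = -513/-28 ≈ 18.32.

w ≈ 18.3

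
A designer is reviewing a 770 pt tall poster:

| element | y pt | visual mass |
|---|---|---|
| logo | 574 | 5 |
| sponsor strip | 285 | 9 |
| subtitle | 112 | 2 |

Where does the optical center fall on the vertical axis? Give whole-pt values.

y ≈ 354

Total weight = 5 + 9 + 2 = 16.
Σw·y = 5·574 + 9·285 + 2·112 = 5659, so ȳ = 5659/16 ≈ 353.69.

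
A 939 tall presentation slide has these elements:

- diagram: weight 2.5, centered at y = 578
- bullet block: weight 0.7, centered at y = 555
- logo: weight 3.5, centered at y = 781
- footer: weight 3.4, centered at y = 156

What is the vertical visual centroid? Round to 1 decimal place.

y ≈ 504.7

Weights sum to 2.5 + 0.7 + 3.5 + 3.4 = 10.1.
Σw·y = 2.5·578 + 0.7·555 + 3.5·781 + 3.4·156 = 5097.4, so ȳ = 5097.4/10.1 ≈ 504.69.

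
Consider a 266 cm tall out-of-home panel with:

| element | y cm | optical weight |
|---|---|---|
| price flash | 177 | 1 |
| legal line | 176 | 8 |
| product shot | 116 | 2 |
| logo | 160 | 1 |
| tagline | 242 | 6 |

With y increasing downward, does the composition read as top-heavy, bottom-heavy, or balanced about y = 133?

Total weight = 1 + 8 + 2 + 1 + 6 = 18.
y-moment: 1·177 + 8·176 + 2·116 + 1·160 + 6·242 = 3429; centroid 3429/18 ≈ 190.50.
190.5 vs midline 133 → bottom-heavy.

bottom-heavy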